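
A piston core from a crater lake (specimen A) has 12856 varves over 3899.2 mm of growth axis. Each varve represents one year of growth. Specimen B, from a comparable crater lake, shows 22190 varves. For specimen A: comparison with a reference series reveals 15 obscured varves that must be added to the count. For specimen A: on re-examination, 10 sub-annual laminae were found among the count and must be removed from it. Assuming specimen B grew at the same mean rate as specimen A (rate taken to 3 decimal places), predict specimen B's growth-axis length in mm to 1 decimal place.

Specimen A: true varve count = 12856 − 10 + 15 = 12861.
A: Mean rate = 3899.2 mm / 12861 years ≈ 0.303 mm per year.
B's length ≈ 0.303 × 22190 = 6723.6 mm.

6723.6 mm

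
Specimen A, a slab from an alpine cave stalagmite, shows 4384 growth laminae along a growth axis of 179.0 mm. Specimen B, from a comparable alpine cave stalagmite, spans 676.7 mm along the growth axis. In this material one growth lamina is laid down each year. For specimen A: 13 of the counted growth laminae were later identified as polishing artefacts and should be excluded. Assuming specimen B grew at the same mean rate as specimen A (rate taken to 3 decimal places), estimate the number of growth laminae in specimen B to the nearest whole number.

Specimen A: after corrections the count is 4384 − 13 = 4371 growth laminae.
A: Extension rate ≈ 179.0 / 4371 = 0.041 mm/yr.
For B, 676.7 / 0.041 = 16504.88 years ≈ 16505 growth laminae.

16505 growth laminae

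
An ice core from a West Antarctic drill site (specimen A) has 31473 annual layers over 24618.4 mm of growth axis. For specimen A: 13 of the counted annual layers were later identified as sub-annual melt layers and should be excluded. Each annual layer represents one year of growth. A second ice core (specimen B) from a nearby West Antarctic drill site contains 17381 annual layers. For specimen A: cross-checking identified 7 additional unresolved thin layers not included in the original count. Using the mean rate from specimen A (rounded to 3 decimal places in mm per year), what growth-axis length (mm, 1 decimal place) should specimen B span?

13591.9 mm

Specimen A: true annual layer count = 31473 − 13 + 7 = 31467.
A: Extension rate ≈ 24618.4 / 31467 = 0.782 mm per year.
B's length ≈ 0.782 × 17381 = 13591.9 mm.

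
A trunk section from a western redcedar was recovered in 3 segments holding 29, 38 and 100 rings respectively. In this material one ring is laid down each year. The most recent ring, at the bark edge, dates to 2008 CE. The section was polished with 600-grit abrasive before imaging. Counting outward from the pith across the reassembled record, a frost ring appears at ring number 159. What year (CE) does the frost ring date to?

Total rings = 29 + 38 + 100 = 167.
The frost ring sits at ring 159 from the pith, so 167 − 159 = 8 rings formed after it.
2008 − 8 = 2000 CE.

2000 CE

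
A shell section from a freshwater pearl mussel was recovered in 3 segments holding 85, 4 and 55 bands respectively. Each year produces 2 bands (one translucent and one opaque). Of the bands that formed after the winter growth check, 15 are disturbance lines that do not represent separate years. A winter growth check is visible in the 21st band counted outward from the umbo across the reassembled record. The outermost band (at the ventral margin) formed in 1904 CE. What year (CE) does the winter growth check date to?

Total bands = 85 + 4 + 55 = 144.
The winter growth check sits at band 21 from the umbo, so 144 − 21 = 123 bands formed after it.
123 − 15 false = 108 true bands after the winter growth check.
With 2 bands per year, 108 / 2 = 54 years.
The band at the ventral margin is 1904 CE, so the winter growth check dates to 1904 − 54 = 1850 CE.

1850 CE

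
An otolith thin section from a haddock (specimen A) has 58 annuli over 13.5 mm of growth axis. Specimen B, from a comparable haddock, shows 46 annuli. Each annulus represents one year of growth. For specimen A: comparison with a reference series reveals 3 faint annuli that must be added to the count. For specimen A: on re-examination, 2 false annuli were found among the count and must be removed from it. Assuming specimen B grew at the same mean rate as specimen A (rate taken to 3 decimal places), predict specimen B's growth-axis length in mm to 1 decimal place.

10.5 mm

Specimen A: after corrections the count is 58 − 2 + 3 = 59 annuli.
A: Mean rate = 13.5 mm / 59 years ≈ 0.229 mm/year.
B's length ≈ 0.229 × 46 = 10.5 mm.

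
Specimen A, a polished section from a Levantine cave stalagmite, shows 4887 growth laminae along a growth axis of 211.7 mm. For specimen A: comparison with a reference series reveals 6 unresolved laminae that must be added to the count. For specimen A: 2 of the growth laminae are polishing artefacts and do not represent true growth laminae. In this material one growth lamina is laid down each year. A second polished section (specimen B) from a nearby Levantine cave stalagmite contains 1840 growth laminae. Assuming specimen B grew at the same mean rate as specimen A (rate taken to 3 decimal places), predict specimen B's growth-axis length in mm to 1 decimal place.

79.1 mm

Specimen A: correcting the raw count gives 4887 − 2 + 6 = 4891 true growth laminae.
A: 211.7 mm over 4891 years gives 211.7 / 4891 ≈ 0.043 mm/yr.
B's length ≈ 0.043 × 1840 = 79.1 mm.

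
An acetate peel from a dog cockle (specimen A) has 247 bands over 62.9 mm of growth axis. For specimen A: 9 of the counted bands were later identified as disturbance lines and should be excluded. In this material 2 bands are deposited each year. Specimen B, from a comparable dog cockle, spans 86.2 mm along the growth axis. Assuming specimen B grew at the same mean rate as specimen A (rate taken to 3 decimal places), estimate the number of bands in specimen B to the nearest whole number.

Specimen A: after corrections the count is 247 − 9 = 238 bands.
Specimen A: with 2 bands per year, 238 / 2 = 119 years.
A: 62.9 mm over 119 years gives 62.9 / 119 ≈ 0.529 mm/year.
For B, 86.2 / 0.529 = 162.95 years; at 2 bands per year that is 162.95 × 2 ≈ 326 bands.

326 bands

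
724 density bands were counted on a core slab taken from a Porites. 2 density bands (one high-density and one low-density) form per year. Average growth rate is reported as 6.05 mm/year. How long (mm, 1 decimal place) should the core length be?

2190.1 mm

With 2 density bands per year, 724 / 2 = 362 years.
Predicted length = 6.05 mm/year × 362 years = 2190.1 mm.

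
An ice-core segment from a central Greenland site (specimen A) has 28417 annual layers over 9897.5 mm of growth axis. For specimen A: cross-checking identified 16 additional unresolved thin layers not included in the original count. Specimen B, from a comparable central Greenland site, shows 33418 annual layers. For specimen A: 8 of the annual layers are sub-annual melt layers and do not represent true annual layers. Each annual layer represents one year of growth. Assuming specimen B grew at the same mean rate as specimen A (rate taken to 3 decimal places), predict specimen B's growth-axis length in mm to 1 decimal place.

11629.5 mm

Specimen A: adjusted count: 28417 − 8 + 16 = 28425 annual layers.
A: 9897.5 mm over 28425 years gives 9897.5 / 28425 ≈ 0.348 mm per year.
Length of B = 0.348 × 33418 = 11629.5 mm.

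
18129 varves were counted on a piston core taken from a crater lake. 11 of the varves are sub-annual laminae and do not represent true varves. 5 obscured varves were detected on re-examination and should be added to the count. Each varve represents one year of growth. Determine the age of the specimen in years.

18123 years

Adjusted count: 18129 − 11 + 5 = 18123 varves.
At one varve per year, that is 18123 years.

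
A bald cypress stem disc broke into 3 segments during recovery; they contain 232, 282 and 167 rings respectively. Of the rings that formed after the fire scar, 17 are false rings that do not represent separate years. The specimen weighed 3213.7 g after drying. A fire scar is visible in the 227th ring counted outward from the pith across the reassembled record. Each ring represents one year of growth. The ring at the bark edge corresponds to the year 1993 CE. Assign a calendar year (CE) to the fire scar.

1556 CE

Total rings = 232 + 282 + 167 = 681.
681 − 227 = 454 rings lie beyond the fire scar toward the bark edge.
Removing the 17 false rings leaves 454 − 17 = 437 true rings beyond the fire scar.
1993 − 437 = 1556 CE.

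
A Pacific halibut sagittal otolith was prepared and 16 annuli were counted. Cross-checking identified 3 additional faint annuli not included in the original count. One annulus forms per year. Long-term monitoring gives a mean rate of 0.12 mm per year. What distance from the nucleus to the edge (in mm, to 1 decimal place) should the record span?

2.3 mm

True annulus count = 16 + 3 = 19.
Predicted length = 0.12 mm/year × 19 years = 2.3 mm.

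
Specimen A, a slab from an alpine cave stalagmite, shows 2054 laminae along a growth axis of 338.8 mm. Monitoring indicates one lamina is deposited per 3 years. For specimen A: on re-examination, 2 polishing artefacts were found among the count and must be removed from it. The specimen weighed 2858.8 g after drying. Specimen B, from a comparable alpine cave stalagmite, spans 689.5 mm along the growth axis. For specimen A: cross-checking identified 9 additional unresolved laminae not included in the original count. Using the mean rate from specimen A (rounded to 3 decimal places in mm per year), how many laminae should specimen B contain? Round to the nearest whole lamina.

4179 laminae

Specimen A: true lamina count = 2054 − 2 + 9 = 2061.
Specimen A: at 3 years per lamina, 2061 × 3 = 6183 years.
A: Mean rate = 338.8 mm / 6183 years ≈ 0.055 mm per year.
Specimen B: 689.5 mm / 0.055 mm per year = 12536.36 years; at 3 years per lamina that is 12536.36 / 3 ≈ 4179 laminae.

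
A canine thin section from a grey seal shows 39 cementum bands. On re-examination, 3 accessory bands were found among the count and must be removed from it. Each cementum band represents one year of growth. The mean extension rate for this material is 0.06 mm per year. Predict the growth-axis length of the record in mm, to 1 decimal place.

Adjusted count: 39 − 3 = 36 cementum bands.
Length ≈ 0.06 × 36 = 2.2 mm.

2.2 mm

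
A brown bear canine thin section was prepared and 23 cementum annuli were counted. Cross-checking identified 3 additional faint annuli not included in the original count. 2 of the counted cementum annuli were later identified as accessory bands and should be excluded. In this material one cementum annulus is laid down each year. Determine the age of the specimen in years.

Adjusted count: 23 − 2 + 3 = 24 cementum annuli.
With a one-to-one cementum annulus periodicity this is 24 years.

24 years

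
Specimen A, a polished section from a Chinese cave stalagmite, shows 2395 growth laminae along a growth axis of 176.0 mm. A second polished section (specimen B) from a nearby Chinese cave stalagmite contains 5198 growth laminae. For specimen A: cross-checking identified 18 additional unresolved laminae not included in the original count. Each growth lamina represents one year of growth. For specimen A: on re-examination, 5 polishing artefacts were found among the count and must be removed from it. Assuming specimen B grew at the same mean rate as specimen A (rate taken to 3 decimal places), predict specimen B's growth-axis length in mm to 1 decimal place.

379.5 mm

Specimen A: correcting the raw count gives 2395 − 5 + 18 = 2408 true growth laminae.
A: Extension rate ≈ 176.0 / 2408 = 0.073 mm/yr.
Length of B = 0.073 × 5198 = 379.5 mm.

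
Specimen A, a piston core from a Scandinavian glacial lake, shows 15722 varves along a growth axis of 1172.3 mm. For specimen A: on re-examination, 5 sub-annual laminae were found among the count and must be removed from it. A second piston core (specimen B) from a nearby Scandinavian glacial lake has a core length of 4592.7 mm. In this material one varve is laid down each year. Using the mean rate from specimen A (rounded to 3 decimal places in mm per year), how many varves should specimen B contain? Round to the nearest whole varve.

Specimen A: adjusted count: 15722 − 5 = 15717 varves.
A: Mean rate = 1172.3 mm / 15717 years ≈ 0.075 mm/year.
B spans 4592.7 / 0.075 = 61236.00 years ≈ 61236 varves.

61236 varves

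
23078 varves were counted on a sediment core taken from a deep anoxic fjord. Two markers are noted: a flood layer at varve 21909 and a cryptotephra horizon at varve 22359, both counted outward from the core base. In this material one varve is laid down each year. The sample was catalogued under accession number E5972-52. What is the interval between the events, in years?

450 yr

22359 − 21909 = 450 varves lie between the two events.
At one varve per year, 450 years elapsed between them.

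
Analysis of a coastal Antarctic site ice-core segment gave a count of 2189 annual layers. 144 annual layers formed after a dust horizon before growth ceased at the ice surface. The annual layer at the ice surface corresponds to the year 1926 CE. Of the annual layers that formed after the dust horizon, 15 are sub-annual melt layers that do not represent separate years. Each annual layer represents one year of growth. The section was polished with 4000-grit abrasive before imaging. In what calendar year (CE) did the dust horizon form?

1797 CE

144 annual layers post-date the dust horizon.
Removing the 15 false annual layers leaves 144 − 15 = 129 true annual layers beyond the dust horizon.
The annual layer at the ice surface is 1926 CE, so the dust horizon dates to 1926 − 129 = 1797 CE.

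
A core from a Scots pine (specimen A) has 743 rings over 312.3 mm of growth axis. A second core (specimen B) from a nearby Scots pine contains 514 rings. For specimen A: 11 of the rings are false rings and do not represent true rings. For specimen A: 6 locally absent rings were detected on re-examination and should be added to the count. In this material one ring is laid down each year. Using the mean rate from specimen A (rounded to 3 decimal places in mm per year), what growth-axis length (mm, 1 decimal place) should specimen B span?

217.4 mm

Specimen A: adjusted count: 743 − 11 + 6 = 738 rings.
A: 312.3 mm over 738 years gives 312.3 / 738 ≈ 0.423 mm/year.
B's length ≈ 0.423 × 514 = 217.4 mm.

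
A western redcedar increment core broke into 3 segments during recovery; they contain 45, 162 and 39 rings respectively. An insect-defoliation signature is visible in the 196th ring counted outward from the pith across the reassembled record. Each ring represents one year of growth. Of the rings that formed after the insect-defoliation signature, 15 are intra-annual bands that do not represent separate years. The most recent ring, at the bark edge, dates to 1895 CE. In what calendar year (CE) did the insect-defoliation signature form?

Total rings = 45 + 162 + 39 = 246.
Between ring 196 and the bark edge there are 246 − 196 = 50 rings.
Removing the 15 false rings leaves 50 − 15 = 35 true rings beyond the insect-defoliation signature.
1895 − 35 = 1860 CE.

1860 CE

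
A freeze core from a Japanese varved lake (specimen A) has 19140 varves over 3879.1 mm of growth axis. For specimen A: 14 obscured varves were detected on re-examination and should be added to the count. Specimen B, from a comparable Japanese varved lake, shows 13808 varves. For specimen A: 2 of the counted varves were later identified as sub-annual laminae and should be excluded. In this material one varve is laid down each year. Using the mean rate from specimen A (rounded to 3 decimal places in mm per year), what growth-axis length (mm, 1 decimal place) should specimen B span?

Specimen A: adjusted count: 19140 − 2 + 14 = 19152 varves.
A: Mean rate = 3879.1 mm / 19152 years ≈ 0.203 mm per year.
Length of B = 0.203 × 13808 = 2803.0 mm.

2803.0 mm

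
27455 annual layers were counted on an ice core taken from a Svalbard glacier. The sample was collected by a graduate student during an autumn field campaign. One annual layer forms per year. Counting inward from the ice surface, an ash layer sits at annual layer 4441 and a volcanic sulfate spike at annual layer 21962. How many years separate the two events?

17521 years

The two markers are separated by 21962 − 4441 = 17521 annual layers.
At one annual layer per year, 17521 years elapsed between them.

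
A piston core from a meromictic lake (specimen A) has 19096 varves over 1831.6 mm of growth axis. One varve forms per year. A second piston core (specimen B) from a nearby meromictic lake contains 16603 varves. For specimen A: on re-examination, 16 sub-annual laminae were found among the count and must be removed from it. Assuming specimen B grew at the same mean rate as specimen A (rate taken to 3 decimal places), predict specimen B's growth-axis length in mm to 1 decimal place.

1593.9 mm

Specimen A: after corrections the count is 19096 − 16 = 19080 varves.
A: Extension rate ≈ 1831.6 / 19080 = 0.096 mm/year.
Length of B = 0.096 × 16603 = 1593.9 mm.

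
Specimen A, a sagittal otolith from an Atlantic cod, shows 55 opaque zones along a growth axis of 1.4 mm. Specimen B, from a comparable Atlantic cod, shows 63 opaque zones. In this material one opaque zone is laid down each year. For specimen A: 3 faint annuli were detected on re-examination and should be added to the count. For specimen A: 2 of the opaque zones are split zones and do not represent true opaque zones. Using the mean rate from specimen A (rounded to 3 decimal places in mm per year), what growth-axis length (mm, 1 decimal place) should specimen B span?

1.6 mm

Specimen A: adjusted count: 55 − 2 + 3 = 56 opaque zones.
A: 1.4 mm over 56 years gives 1.4 / 56 ≈ 0.025 mm/year.
For B, 0.025 mm/year × 63 years = 1.6 mm.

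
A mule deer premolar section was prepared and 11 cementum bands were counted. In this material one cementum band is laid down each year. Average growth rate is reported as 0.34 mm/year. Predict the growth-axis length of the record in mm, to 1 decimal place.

The record spans 11 years at 0.34 mm per year.
11 years at 0.34 mm/year gives 0.34 × 11 = 3.7 mm.

3.7 mm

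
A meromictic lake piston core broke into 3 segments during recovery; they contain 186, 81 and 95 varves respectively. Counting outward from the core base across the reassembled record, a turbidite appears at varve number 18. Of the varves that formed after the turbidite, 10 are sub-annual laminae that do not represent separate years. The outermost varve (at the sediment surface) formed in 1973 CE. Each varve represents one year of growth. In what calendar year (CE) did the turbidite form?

Total varves = 186 + 81 + 95 = 362.
Between varve 18 and the sediment surface there are 362 − 18 = 344 varves.
Excluding 10 false varves: 344 − 10 = 334.
Counting back 334 years from 1973 CE places the turbidite in 1973 − 334 = 1639 CE.

1639 CE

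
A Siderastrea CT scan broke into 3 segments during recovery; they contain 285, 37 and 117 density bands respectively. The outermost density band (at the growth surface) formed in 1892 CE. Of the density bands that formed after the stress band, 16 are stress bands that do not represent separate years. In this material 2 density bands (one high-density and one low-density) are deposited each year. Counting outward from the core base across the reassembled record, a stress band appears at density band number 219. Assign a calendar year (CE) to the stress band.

Total density bands = 285 + 37 + 117 = 439.
Between density band 219 and the growth surface there are 439 − 219 = 220 density bands.
220 − 16 false = 204 true density bands after the stress band.
With 2 density bands per year, 204 / 2 = 102 years.
The density band at the growth surface is 1892 CE, so the stress band dates to 1892 − 102 = 1790 CE.

1790 CE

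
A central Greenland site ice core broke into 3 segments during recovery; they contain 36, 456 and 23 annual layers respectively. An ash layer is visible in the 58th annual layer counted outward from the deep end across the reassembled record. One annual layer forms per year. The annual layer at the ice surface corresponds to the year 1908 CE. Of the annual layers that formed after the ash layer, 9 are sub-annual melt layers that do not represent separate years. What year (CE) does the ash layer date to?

Total annual layers = 36 + 456 + 23 = 515.
515 − 58 = 457 annual layers lie beyond the ash layer toward the ice surface.
Removing the 9 false annual layers leaves 457 − 9 = 448 true annual layers beyond the ash layer.
Counting back 448 years from 1908 CE places the ash layer in 1908 − 448 = 1460 CE.

1460 CE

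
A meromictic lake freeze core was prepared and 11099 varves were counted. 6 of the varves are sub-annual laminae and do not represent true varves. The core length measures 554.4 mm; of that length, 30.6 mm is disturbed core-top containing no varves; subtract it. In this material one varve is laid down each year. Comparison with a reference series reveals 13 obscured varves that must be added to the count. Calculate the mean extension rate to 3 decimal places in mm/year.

0.047 mm/year

Correcting the raw count gives 11099 − 6 + 13 = 11106 true varves.
Removing the 30.6 mm offcut leaves 554.4 − 30.6 = 523.8 mm.
Mean rate = 523.8 mm / 11106 years ≈ 0.047 mm/year.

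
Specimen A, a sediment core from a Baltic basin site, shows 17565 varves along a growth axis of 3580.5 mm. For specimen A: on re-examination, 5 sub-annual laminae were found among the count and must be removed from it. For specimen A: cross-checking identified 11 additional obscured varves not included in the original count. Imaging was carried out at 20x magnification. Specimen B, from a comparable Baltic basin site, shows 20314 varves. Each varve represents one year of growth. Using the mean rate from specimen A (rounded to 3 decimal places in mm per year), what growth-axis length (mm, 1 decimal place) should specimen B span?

4144.1 mm

Specimen A: after corrections the count is 17565 − 5 + 11 = 17571 varves.
A: Extension rate ≈ 3580.5 / 17571 = 0.204 mm/yr.
For B, 0.204 mm/year × 20314 years = 4144.1 mm.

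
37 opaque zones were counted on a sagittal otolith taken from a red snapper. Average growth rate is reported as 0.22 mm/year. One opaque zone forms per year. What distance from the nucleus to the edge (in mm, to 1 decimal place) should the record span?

8.1 mm

37 years of growth are recorded.
37 years at 0.22 mm/year gives 0.22 × 37 = 8.1 mm.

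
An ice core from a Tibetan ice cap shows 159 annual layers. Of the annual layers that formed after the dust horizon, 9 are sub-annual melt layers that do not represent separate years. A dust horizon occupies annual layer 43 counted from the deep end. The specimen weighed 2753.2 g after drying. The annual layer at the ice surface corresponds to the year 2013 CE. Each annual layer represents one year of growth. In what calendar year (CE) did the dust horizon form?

The dust horizon sits at annual layer 43 from the deep end, so 159 − 43 = 116 annual layers formed after it.
Removing the 9 false annual layers leaves 116 − 9 = 107 true annual layers beyond the dust horizon.
Counting back 107 years from 2013 CE places the dust horizon in 2013 − 107 = 1906 CE.

1906 CE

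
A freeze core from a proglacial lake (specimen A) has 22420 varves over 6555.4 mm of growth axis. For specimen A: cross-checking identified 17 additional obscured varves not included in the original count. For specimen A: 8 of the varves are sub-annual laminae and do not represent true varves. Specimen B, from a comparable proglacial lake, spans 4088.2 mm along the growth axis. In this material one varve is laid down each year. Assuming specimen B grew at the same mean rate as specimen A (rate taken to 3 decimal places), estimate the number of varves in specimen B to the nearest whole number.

Specimen A: after corrections the count is 22420 − 8 + 17 = 22429 varves.
A: Extension rate ≈ 6555.4 / 22429 = 0.292 mm/year.
Specimen B: 4088.2 mm / 0.292 mm per year = 14000.68 years ≈ 14001 varves.

14001 varves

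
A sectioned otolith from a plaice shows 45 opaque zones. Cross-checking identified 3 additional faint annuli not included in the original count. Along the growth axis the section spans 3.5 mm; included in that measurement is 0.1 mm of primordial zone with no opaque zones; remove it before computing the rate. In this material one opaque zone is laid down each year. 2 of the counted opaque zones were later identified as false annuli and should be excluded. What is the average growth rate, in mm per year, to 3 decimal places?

True opaque zone count = 45 − 2 + 3 = 46.
Net length = 3.5 − 0.1 = 3.4 mm.
3.4 mm over 46 years gives 3.4 / 46 ≈ 0.074 mm per year.

0.074 mm per year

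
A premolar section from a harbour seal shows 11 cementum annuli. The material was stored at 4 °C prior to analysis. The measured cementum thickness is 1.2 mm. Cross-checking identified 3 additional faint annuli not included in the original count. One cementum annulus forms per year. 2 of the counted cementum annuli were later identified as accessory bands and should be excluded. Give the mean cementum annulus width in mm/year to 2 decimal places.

After corrections the count is 11 − 2 + 3 = 12 cementum annuli.
1.2 mm over 12 years gives 1.2 / 12 ≈ 0.10 mm/year.

0.10 mm/year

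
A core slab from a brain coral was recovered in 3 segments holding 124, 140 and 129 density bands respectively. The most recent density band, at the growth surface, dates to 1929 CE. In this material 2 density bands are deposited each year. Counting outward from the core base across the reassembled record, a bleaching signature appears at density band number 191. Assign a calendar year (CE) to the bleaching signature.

1828 CE

Total density bands = 124 + 140 + 129 = 393.
393 − 191 = 202 density bands lie beyond the bleaching signature toward the growth surface.
202 density bands at 2 per year is 202 / 2 = 101 years.
The density band at the growth surface is 1929 CE, so the bleaching signature dates to 1929 − 101 = 1828 CE.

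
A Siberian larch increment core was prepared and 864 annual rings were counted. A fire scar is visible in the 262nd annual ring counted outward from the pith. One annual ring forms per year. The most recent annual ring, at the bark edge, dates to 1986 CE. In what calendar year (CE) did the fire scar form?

1384 CE

Between annual ring 262 and the bark edge there are 864 − 262 = 602 annual rings.
Counting back 602 years from 1986 CE places the fire scar in 1986 − 602 = 1384 CE.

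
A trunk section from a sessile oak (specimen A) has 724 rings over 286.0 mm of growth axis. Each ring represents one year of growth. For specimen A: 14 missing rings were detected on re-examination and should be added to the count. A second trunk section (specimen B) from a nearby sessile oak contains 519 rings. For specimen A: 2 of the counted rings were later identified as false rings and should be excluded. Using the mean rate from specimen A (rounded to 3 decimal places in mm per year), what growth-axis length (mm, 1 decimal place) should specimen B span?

Specimen A: correcting the raw count gives 724 − 2 + 14 = 736 true rings.
A: 286.0 mm over 736 years gives 286.0 / 736 ≈ 0.389 mm per year.
B's length ≈ 0.389 × 519 = 201.9 mm.

201.9 mm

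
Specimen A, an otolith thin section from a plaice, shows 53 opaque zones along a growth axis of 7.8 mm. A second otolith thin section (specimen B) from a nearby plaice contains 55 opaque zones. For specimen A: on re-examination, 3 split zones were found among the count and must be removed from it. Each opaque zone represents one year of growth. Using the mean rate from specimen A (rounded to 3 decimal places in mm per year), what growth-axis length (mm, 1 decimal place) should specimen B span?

Specimen A: true opaque zone count = 53 − 3 = 50.
A: Mean rate = 7.8 mm / 50 years ≈ 0.156 mm/year.
Length of B = 0.156 × 55 = 8.6 mm.

8.6 mm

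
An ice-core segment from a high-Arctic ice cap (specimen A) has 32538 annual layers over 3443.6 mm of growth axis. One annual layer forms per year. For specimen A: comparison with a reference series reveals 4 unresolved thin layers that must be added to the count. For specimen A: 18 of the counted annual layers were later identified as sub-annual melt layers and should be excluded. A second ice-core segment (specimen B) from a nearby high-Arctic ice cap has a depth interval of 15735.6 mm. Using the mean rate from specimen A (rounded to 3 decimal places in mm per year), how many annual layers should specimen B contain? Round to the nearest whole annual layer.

Specimen A: correcting the raw count gives 32538 − 18 + 4 = 32524 true annual layers.
A: 3443.6 mm over 32524 years gives 3443.6 / 32524 ≈ 0.106 mm/yr.
B spans 15735.6 / 0.106 = 148449.06 years ≈ 148449 annual layers.

148449 annual layers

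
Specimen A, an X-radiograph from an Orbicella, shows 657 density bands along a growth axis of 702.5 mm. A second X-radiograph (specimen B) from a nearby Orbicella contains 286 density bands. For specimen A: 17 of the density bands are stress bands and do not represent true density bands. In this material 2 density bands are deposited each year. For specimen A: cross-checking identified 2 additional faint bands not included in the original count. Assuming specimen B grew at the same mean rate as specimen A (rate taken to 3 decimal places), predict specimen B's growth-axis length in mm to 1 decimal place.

Specimen A: true density band count = 657 − 17 + 2 = 642.
Specimen A: with 2 density bands per year, 642 / 2 = 321 years.
A: Extension rate ≈ 702.5 / 321 = 2.188 mm per year.
Specimen B: 286 density bands at 2 per year is 286 / 2 = 143 years. B's length ≈ 2.188 × 143 = 312.9 mm.

312.9 mm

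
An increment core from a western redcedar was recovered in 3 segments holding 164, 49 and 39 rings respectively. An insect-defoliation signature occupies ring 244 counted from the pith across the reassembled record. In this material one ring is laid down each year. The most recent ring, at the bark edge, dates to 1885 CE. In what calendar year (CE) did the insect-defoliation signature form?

Total rings = 164 + 49 + 39 = 252.
The insect-defoliation signature sits at ring 244 from the pith, so 252 − 244 = 8 rings formed after it.
The ring at the bark edge is 1885 CE, so the insect-defoliation signature dates to 1885 − 8 = 1877 CE.

1877 CE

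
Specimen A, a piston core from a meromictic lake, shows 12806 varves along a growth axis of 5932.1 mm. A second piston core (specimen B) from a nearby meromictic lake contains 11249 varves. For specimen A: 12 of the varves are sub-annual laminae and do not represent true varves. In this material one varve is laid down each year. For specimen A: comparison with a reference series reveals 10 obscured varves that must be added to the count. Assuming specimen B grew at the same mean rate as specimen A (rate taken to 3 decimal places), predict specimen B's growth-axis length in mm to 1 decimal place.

5208.3 mm

Specimen A: correcting the raw count gives 12806 − 12 + 10 = 12804 true varves.
A: Extension rate ≈ 5932.1 / 12804 = 0.463 mm per year.
For B, 0.463 mm/year × 11249 years = 5208.3 mm.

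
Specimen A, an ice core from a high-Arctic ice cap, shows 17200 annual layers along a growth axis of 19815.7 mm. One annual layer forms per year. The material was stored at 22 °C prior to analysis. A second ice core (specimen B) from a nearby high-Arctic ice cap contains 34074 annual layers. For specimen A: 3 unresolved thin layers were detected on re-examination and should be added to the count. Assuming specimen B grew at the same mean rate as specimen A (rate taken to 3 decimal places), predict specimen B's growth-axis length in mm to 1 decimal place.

Specimen A: adjusted count: 17200 + 3 = 17203 annual layers.
A: Mean rate = 19815.7 mm / 17203 years ≈ 1.152 mm per year.
B's length ≈ 1.152 × 34074 = 39253.2 mm.

39253.2 mm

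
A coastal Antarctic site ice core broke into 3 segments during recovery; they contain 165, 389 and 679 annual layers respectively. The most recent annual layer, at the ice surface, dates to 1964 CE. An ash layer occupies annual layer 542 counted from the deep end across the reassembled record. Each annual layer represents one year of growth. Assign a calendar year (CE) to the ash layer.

1273 CE

Total annual layers = 165 + 389 + 679 = 1233.
Between annual layer 542 and the ice surface there are 1233 − 542 = 691 annual layers.
1964 − 691 = 1273 CE.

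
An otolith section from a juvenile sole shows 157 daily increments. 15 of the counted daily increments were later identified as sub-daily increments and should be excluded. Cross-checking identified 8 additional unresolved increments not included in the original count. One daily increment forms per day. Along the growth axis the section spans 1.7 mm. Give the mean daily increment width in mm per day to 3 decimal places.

0.011 mm per day

Adjusted count: 157 − 15 + 8 = 150 daily increments.
1.7 mm over 150 days gives 1.7 / 150 ≈ 0.011 mm per day.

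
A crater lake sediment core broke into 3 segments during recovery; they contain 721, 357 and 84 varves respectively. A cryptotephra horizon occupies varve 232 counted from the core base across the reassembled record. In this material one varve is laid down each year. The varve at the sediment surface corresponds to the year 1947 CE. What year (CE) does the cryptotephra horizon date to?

1017 CE

Total varves = 721 + 357 + 84 = 1162.
1162 − 232 = 930 varves lie beyond the cryptotephra horizon toward the sediment surface.
Counting back 930 years from 1947 CE places the cryptotephra horizon in 1947 − 930 = 1017 CE.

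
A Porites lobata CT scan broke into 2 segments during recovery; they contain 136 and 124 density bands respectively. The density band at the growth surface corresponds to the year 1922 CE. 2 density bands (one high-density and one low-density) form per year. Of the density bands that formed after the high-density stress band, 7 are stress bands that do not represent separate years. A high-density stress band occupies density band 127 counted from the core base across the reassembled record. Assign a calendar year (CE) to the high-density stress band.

Total density bands = 136 + 124 = 260.
Between density band 127 and the growth surface there are 260 − 127 = 133 density bands.
Removing the 7 false density bands leaves 133 − 7 = 126 true density bands beyond the high-density stress band.
Dividing by 2 density bands per year: 126 / 2 = 63 years.
1922 − 63 = 1859 CE.

1859 CE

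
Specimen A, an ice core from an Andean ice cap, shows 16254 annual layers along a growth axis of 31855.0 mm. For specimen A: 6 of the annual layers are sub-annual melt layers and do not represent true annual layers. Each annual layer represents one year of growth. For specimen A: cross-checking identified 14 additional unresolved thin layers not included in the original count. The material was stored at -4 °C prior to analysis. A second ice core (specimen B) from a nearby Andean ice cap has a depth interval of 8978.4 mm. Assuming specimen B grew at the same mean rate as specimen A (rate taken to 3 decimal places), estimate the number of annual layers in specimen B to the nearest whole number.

Specimen A: after corrections the count is 16254 − 6 + 14 = 16262 annual layers.
A: 31855.0 mm over 16262 years gives 31855.0 / 16262 ≈ 1.959 mm/year.
For B, 8978.4 / 1.959 = 4583.15 years ≈ 4583 annual layers.

4583 annual layers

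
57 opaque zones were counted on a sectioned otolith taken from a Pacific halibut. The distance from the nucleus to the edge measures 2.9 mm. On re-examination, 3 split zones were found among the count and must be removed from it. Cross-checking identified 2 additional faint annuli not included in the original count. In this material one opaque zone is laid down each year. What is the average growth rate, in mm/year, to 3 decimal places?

After corrections the count is 57 − 3 + 2 = 56 opaque zones.
Extension rate ≈ 2.9 / 56 = 0.052 mm/year.

0.052 mm/year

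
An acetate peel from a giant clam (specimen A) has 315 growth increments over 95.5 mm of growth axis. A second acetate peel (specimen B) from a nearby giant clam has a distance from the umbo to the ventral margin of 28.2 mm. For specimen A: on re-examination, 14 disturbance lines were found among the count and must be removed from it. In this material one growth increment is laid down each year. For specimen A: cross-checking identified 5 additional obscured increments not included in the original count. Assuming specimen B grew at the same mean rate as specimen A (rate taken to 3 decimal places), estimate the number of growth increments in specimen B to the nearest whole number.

90 growth increments

Specimen A: after corrections the count is 315 − 14 + 5 = 306 growth increments.
A: Mean rate = 95.5 mm / 306 years ≈ 0.312 mm/yr.
For B, 28.2 / 0.312 = 90.38 years ≈ 90 growth increments.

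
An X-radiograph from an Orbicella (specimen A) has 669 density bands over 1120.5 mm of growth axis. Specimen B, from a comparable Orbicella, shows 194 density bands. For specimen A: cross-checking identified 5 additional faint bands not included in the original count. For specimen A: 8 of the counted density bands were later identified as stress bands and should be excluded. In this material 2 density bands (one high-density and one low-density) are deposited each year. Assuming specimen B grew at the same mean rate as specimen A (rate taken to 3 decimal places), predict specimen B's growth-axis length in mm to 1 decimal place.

Specimen A: adjusted count: 669 − 8 + 5 = 666 density bands.
Specimen A: 666 density bands at 2 per year is 666 / 2 = 333 years.
A: 1120.5 mm over 333 years gives 1120.5 / 333 ≈ 3.365 mm per year.
Specimen B: 194 density bands at 2 per year is 194 / 2 = 97 years. For B, 3.365 mm/year × 97 years = 326.4 mm.

326.4 mm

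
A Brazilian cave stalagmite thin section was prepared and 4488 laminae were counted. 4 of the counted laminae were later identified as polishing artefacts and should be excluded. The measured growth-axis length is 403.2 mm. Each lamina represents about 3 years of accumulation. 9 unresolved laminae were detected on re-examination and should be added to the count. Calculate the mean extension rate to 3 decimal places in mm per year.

0.030 mm per year

Adjusted count: 4488 − 4 + 9 = 4493 laminae.
4493 laminae at 3 years each span 4493 × 3 = 13479 years.
403.2 mm over 13479 years gives 403.2 / 13479 ≈ 0.030 mm per year.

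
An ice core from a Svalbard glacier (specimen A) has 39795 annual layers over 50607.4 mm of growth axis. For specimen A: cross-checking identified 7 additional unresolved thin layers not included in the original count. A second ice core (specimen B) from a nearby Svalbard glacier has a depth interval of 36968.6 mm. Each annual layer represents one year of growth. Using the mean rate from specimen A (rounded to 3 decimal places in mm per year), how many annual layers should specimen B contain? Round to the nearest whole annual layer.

Specimen A: after corrections the count is 39795 + 7 = 39802 annual layers.
A: 50607.4 mm over 39802 years gives 50607.4 / 39802 ≈ 1.271 mm/year.
Specimen B: 36968.6 mm / 1.271 mm per year = 29086.23 years ≈ 29086 annual layers.

29086 annual layers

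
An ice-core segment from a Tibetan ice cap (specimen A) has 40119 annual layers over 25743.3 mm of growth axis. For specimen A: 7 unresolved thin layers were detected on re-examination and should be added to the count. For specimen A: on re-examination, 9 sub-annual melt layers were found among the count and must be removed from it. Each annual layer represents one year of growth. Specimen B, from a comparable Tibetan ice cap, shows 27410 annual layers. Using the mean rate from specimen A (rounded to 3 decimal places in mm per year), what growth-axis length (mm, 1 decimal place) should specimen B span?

Specimen A: true annual layer count = 40119 − 9 + 7 = 40117.
A: Extension rate ≈ 25743.3 / 40117 = 0.642 mm/year.
B's length ≈ 0.642 × 27410 = 17597.2 mm.

17597.2 mm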